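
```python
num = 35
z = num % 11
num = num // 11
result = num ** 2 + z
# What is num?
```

Answer: 3

Derivation:
Trace (tracking num):
num = 35  # -> num = 35
z = num % 11  # -> z = 2
num = num // 11  # -> num = 3
result = num ** 2 + z  # -> result = 11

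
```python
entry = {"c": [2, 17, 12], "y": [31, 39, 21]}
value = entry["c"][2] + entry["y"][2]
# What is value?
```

Answer: 33

Derivation:
Trace (tracking value):
entry = {'c': [2, 17, 12], 'y': [31, 39, 21]}  # -> entry = {'c': [2, 17, 12], 'y': [31, 39, 21]}
value = entry['c'][2] + entry['y'][2]  # -> value = 33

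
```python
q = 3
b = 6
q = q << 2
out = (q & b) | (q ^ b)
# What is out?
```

Trace (tracking out):
q = 3  # -> q = 3
b = 6  # -> b = 6
q = q << 2  # -> q = 12
out = q & b | q ^ b  # -> out = 14

Answer: 14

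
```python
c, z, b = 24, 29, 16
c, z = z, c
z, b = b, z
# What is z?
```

Trace (tracking z):
c, z, b = (24, 29, 16)  # -> c = 24, z = 29, b = 16
c, z = (z, c)  # -> c = 29, z = 24
z, b = (b, z)  # -> z = 16, b = 24

Answer: 16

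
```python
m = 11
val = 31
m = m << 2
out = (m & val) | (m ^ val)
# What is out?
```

Trace (tracking out):
m = 11  # -> m = 11
val = 31  # -> val = 31
m = m << 2  # -> m = 44
out = m & val | m ^ val  # -> out = 63

Answer: 63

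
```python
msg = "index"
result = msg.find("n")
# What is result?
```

Answer: 1

Derivation:
Trace (tracking result):
msg = 'index'  # -> msg = 'index'
result = msg.find('n')  # -> result = 1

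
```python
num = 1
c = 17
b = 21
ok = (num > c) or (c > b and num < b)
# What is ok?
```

Trace (tracking ok):
num = 1  # -> num = 1
c = 17  # -> c = 17
b = 21  # -> b = 21
ok = num > c or (c > b and num < b)  # -> ok = False

Answer: False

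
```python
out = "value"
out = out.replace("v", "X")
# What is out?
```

Trace (tracking out):
out = 'value'  # -> out = 'value'
out = out.replace('v', 'X')  # -> out = 'Xalue'

Answer: 'Xalue'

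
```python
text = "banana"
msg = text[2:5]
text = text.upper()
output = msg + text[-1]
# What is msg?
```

Answer: 'nan'

Derivation:
Trace (tracking msg):
text = 'banana'  # -> text = 'banana'
msg = text[2:5]  # -> msg = 'nan'
text = text.upper()  # -> text = 'BANANA'
output = msg + text[-1]  # -> output = 'nanA'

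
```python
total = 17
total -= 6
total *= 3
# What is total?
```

Trace (tracking total):
total = 17  # -> total = 17
total -= 6  # -> total = 11
total *= 3  # -> total = 33

Answer: 33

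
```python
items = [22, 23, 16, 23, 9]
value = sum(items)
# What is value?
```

Answer: 93

Derivation:
Trace (tracking value):
items = [22, 23, 16, 23, 9]  # -> items = [22, 23, 16, 23, 9]
value = sum(items)  # -> value = 93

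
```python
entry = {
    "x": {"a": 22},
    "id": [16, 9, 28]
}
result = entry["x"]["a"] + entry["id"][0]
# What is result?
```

Answer: 38

Derivation:
Trace (tracking result):
entry = {'x': {'a': 22}, 'id': [16, 9, 28]}  # -> entry = {'x': {'a': 22}, 'id': [16, 9, 28]}
result = entry['x']['a'] + entry['id'][0]  # -> result = 38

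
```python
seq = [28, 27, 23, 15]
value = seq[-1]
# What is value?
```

Answer: 15

Derivation:
Trace (tracking value):
seq = [28, 27, 23, 15]  # -> seq = [28, 27, 23, 15]
value = seq[-1]  # -> value = 15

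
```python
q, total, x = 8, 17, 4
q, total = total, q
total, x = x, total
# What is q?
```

Answer: 17

Derivation:
Trace (tracking q):
q, total, x = (8, 17, 4)  # -> q = 8, total = 17, x = 4
q, total = (total, q)  # -> q = 17, total = 8
total, x = (x, total)  # -> total = 4, x = 8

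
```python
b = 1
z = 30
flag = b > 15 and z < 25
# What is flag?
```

Trace (tracking flag):
b = 1  # -> b = 1
z = 30  # -> z = 30
flag = b > 15 and z < 25  # -> flag = False

Answer: False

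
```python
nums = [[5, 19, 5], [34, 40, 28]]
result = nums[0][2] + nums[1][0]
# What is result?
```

Trace (tracking result):
nums = [[5, 19, 5], [34, 40, 28]]  # -> nums = [[5, 19, 5], [34, 40, 28]]
result = nums[0][2] + nums[1][0]  # -> result = 39

Answer: 39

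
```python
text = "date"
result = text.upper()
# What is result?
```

Trace (tracking result):
text = 'date'  # -> text = 'date'
result = text.upper()  # -> result = 'DATE'

Answer: 'DATE'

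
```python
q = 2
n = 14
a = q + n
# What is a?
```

Answer: 16

Derivation:
Trace (tracking a):
q = 2  # -> q = 2
n = 14  # -> n = 14
a = q + n  # -> a = 16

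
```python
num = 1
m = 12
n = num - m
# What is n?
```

Answer: -11

Derivation:
Trace (tracking n):
num = 1  # -> num = 1
m = 12  # -> m = 12
n = num - m  # -> n = -11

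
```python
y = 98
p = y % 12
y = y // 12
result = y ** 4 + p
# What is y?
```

Trace (tracking y):
y = 98  # -> y = 98
p = y % 12  # -> p = 2
y = y // 12  # -> y = 8
result = y ** 4 + p  # -> result = 4098

Answer: 8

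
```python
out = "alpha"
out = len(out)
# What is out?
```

Trace (tracking out):
out = 'alpha'  # -> out = 'alpha'
out = len(out)  # -> out = 5

Answer: 5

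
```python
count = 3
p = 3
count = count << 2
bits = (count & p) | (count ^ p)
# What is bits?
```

Trace (tracking bits):
count = 3  # -> count = 3
p = 3  # -> p = 3
count = count << 2  # -> count = 12
bits = count & p | count ^ p  # -> bits = 15

Answer: 15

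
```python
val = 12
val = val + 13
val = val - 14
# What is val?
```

Trace (tracking val):
val = 12  # -> val = 12
val = val + 13  # -> val = 25
val = val - 14  # -> val = 11

Answer: 11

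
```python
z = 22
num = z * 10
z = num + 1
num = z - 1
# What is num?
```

Answer: 220

Derivation:
Trace (tracking num):
z = 22  # -> z = 22
num = z * 10  # -> num = 220
z = num + 1  # -> z = 221
num = z - 1  # -> num = 220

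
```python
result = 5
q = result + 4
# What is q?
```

Answer: 9

Derivation:
Trace (tracking q):
result = 5  # -> result = 5
q = result + 4  # -> q = 9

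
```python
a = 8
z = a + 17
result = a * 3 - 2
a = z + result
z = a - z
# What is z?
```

Trace (tracking z):
a = 8  # -> a = 8
z = a + 17  # -> z = 25
result = a * 3 - 2  # -> result = 22
a = z + result  # -> a = 47
z = a - z  # -> z = 22

Answer: 22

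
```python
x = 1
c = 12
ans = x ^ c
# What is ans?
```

Trace (tracking ans):
x = 1  # -> x = 1
c = 12  # -> c = 12
ans = x ^ c  # -> ans = 13

Answer: 13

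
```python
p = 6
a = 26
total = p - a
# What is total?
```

Trace (tracking total):
p = 6  # -> p = 6
a = 26  # -> a = 26
total = p - a  # -> total = -20

Answer: -20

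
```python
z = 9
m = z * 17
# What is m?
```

Answer: 153

Derivation:
Trace (tracking m):
z = 9  # -> z = 9
m = z * 17  # -> m = 153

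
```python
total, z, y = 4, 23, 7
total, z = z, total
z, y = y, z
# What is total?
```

Answer: 23

Derivation:
Trace (tracking total):
total, z, y = (4, 23, 7)  # -> total = 4, z = 23, y = 7
total, z = (z, total)  # -> total = 23, z = 4
z, y = (y, z)  # -> z = 7, y = 4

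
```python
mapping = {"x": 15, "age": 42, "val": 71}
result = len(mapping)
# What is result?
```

Answer: 3

Derivation:
Trace (tracking result):
mapping = {'x': 15, 'age': 42, 'val': 71}  # -> mapping = {'x': 15, 'age': 42, 'val': 71}
result = len(mapping)  # -> result = 3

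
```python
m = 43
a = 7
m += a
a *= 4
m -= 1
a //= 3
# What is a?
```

Answer: 9

Derivation:
Trace (tracking a):
m = 43  # -> m = 43
a = 7  # -> a = 7
m += a  # -> m = 50
a *= 4  # -> a = 28
m -= 1  # -> m = 49
a //= 3  # -> a = 9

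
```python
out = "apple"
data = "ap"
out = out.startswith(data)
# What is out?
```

Answer: True

Derivation:
Trace (tracking out):
out = 'apple'  # -> out = 'apple'
data = 'ap'  # -> data = 'ap'
out = out.startswith(data)  # -> out = True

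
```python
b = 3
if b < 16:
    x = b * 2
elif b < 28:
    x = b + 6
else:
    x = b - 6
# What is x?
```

Trace (tracking x):
b = 3  # -> b = 3
if b < 16:  # condition is True
    x = b * 2  # -> x = 6

Answer: 6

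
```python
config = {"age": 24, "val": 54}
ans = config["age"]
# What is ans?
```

Trace (tracking ans):
config = {'age': 24, 'val': 54}  # -> config = {'age': 24, 'val': 54}
ans = config['age']  # -> ans = 24

Answer: 24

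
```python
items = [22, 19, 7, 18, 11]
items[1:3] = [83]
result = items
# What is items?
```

Answer: [22, 83, 18, 11]

Derivation:
Trace (tracking items):
items = [22, 19, 7, 18, 11]  # -> items = [22, 19, 7, 18, 11]
items[1:3] = [83]  # -> items = [22, 83, 18, 11]
result = items  # -> result = [22, 83, 18, 11]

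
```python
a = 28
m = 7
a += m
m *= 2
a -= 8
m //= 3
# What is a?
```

Trace (tracking a):
a = 28  # -> a = 28
m = 7  # -> m = 7
a += m  # -> a = 35
m *= 2  # -> m = 14
a -= 8  # -> a = 27
m //= 3  # -> m = 4

Answer: 27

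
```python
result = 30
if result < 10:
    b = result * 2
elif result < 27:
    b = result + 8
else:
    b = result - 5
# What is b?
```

Trace (tracking b):
result = 30  # -> result = 30
if result < 10:  # condition is False
elif result < 27:  # condition is False
else:
    b = result - 5  # -> b = 25

Answer: 25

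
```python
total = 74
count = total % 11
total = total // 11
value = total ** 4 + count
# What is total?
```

Trace (tracking total):
total = 74  # -> total = 74
count = total % 11  # -> count = 8
total = total // 11  # -> total = 6
value = total ** 4 + count  # -> value = 1304

Answer: 6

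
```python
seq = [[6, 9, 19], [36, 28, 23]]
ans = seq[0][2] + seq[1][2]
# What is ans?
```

Answer: 42

Derivation:
Trace (tracking ans):
seq = [[6, 9, 19], [36, 28, 23]]  # -> seq = [[6, 9, 19], [36, 28, 23]]
ans = seq[0][2] + seq[1][2]  # -> ans = 42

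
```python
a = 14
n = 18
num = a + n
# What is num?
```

Trace (tracking num):
a = 14  # -> a = 14
n = 18  # -> n = 18
num = a + n  # -> num = 32

Answer: 32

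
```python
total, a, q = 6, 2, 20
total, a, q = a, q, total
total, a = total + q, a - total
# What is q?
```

Trace (tracking q):
total, a, q = (6, 2, 20)  # -> total = 6, a = 2, q = 20
total, a, q = (a, q, total)  # -> total = 2, a = 20, q = 6
total, a = (total + q, a - total)  # -> total = 8, a = 18

Answer: 6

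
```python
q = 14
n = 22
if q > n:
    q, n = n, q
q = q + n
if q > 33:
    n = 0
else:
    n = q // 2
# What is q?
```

Trace (tracking q):
q = 14  # -> q = 14
n = 22  # -> n = 22
if q > n:  # condition is False
q = q + n  # -> q = 36
if q > 33:  # condition is True
    n = 0  # -> n = 0

Answer: 36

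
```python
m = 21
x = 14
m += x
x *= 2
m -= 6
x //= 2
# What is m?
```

Trace (tracking m):
m = 21  # -> m = 21
x = 14  # -> x = 14
m += x  # -> m = 35
x *= 2  # -> x = 28
m -= 6  # -> m = 29
x //= 2  # -> x = 14

Answer: 29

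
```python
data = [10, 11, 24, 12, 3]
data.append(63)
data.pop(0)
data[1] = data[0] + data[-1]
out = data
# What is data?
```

Answer: [11, 74, 12, 3, 63]

Derivation:
Trace (tracking data):
data = [10, 11, 24, 12, 3]  # -> data = [10, 11, 24, 12, 3]
data.append(63)  # -> data = [10, 11, 24, 12, 3, 63]
data.pop(0)  # -> data = [11, 24, 12, 3, 63]
data[1] = data[0] + data[-1]  # -> data = [11, 74, 12, 3, 63]
out = data  # -> out = [11, 74, 12, 3, 63]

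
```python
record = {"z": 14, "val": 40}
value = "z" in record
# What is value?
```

Trace (tracking value):
record = {'z': 14, 'val': 40}  # -> record = {'z': 14, 'val': 40}
value = 'z' in record  # -> value = True

Answer: True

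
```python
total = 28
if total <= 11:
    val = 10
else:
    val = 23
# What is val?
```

Answer: 23

Derivation:
Trace (tracking val):
total = 28  # -> total = 28
if total <= 11:  # condition is False
else:
    val = 23  # -> val = 23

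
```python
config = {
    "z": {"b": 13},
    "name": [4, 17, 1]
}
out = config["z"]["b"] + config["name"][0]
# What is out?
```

Answer: 17

Derivation:
Trace (tracking out):
config = {'z': {'b': 13}, 'name': [4, 17, 1]}  # -> config = {'z': {'b': 13}, 'name': [4, 17, 1]}
out = config['z']['b'] + config['name'][0]  # -> out = 17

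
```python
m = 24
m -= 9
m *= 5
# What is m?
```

Answer: 75

Derivation:
Trace (tracking m):
m = 24  # -> m = 24
m -= 9  # -> m = 15
m *= 5  # -> m = 75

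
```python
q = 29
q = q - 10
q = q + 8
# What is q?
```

Answer: 27

Derivation:
Trace (tracking q):
q = 29  # -> q = 29
q = q - 10  # -> q = 19
q = q + 8  # -> q = 27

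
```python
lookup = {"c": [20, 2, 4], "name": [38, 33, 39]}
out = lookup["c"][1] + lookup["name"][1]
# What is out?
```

Answer: 35

Derivation:
Trace (tracking out):
lookup = {'c': [20, 2, 4], 'name': [38, 33, 39]}  # -> lookup = {'c': [20, 2, 4], 'name': [38, 33, 39]}
out = lookup['c'][1] + lookup['name'][1]  # -> out = 35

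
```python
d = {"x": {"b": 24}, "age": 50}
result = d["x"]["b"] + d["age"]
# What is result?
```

Answer: 74

Derivation:
Trace (tracking result):
d = {'x': {'b': 24}, 'age': 50}  # -> d = {'x': {'b': 24}, 'age': 50}
result = d['x']['b'] + d['age']  # -> result = 74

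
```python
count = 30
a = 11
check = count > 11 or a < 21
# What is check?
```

Answer: True

Derivation:
Trace (tracking check):
count = 30  # -> count = 30
a = 11  # -> a = 11
check = count > 11 or a < 21  # -> check = True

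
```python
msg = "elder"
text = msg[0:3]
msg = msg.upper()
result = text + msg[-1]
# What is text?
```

Answer: 'eld'

Derivation:
Trace (tracking text):
msg = 'elder'  # -> msg = 'elder'
text = msg[0:3]  # -> text = 'eld'
msg = msg.upper()  # -> msg = 'ELDER'
result = text + msg[-1]  # -> result = 'eldR'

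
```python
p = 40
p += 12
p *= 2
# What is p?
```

Trace (tracking p):
p = 40  # -> p = 40
p += 12  # -> p = 52
p *= 2  # -> p = 104

Answer: 104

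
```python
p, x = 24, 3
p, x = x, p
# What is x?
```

Answer: 24

Derivation:
Trace (tracking x):
p, x = (24, 3)  # -> p = 24, x = 3
p, x = (x, p)  # -> p = 3, x = 24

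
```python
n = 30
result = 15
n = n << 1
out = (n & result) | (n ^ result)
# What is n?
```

Trace (tracking n):
n = 30  # -> n = 30
result = 15  # -> result = 15
n = n << 1  # -> n = 60
out = n & result | n ^ result  # -> out = 63

Answer: 60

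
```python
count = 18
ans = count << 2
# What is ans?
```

Trace (tracking ans):
count = 18  # -> count = 18
ans = count << 2  # -> ans = 72

Answer: 72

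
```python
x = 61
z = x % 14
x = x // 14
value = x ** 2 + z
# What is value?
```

Answer: 21

Derivation:
Trace (tracking value):
x = 61  # -> x = 61
z = x % 14  # -> z = 5
x = x // 14  # -> x = 4
value = x ** 2 + z  # -> value = 21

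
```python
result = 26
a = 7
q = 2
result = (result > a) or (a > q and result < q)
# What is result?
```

Trace (tracking result):
result = 26  # -> result = 26
a = 7  # -> a = 7
q = 2  # -> q = 2
result = result > a or (a > q and result < q)  # -> result = True

Answer: True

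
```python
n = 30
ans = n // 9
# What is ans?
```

Answer: 3

Derivation:
Trace (tracking ans):
n = 30  # -> n = 30
ans = n // 9  # -> ans = 3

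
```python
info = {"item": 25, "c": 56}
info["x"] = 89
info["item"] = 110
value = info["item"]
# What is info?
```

Trace (tracking info):
info = {'item': 25, 'c': 56}  # -> info = {'item': 25, 'c': 56}
info['x'] = 89  # -> info = {'item': 25, 'c': 56, 'x': 89}
info['item'] = 110  # -> info = {'item': 110, 'c': 56, 'x': 89}
value = info['item']  # -> value = 110

Answer: {'item': 110, 'c': 56, 'x': 89}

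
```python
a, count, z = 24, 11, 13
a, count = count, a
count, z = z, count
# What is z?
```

Trace (tracking z):
a, count, z = (24, 11, 13)  # -> a = 24, count = 11, z = 13
a, count = (count, a)  # -> a = 11, count = 24
count, z = (z, count)  # -> count = 13, z = 24

Answer: 24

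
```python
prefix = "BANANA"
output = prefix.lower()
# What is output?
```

Trace (tracking output):
prefix = 'BANANA'  # -> prefix = 'BANANA'
output = prefix.lower()  # -> output = 'banana'

Answer: 'banana'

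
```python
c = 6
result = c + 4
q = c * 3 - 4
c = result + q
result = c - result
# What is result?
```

Answer: 14

Derivation:
Trace (tracking result):
c = 6  # -> c = 6
result = c + 4  # -> result = 10
q = c * 3 - 4  # -> q = 14
c = result + q  # -> c = 24
result = c - result  # -> result = 14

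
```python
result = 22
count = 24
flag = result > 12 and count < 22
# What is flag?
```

Trace (tracking flag):
result = 22  # -> result = 22
count = 24  # -> count = 24
flag = result > 12 and count < 22  # -> flag = False

Answer: False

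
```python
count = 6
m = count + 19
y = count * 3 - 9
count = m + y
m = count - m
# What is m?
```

Answer: 9

Derivation:
Trace (tracking m):
count = 6  # -> count = 6
m = count + 19  # -> m = 25
y = count * 3 - 9  # -> y = 9
count = m + y  # -> count = 34
m = count - m  # -> m = 9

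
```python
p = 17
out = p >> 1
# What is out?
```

Trace (tracking out):
p = 17  # -> p = 17
out = p >> 1  # -> out = 8

Answer: 8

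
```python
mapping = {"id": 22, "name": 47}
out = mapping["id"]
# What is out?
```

Trace (tracking out):
mapping = {'id': 22, 'name': 47}  # -> mapping = {'id': 22, 'name': 47}
out = mapping['id']  # -> out = 22

Answer: 22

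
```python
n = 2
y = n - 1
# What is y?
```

Trace (tracking y):
n = 2  # -> n = 2
y = n - 1  # -> y = 1

Answer: 1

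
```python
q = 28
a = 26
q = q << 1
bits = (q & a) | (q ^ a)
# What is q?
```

Trace (tracking q):
q = 28  # -> q = 28
a = 26  # -> a = 26
q = q << 1  # -> q = 56
bits = q & a | q ^ a  # -> bits = 58

Answer: 56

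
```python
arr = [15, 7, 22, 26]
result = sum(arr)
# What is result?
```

Answer: 70

Derivation:
Trace (tracking result):
arr = [15, 7, 22, 26]  # -> arr = [15, 7, 22, 26]
result = sum(arr)  # -> result = 70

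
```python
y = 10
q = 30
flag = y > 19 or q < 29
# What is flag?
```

Answer: False

Derivation:
Trace (tracking flag):
y = 10  # -> y = 10
q = 30  # -> q = 30
flag = y > 19 or q < 29  # -> flag = False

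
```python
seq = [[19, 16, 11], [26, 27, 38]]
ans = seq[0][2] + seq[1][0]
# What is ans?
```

Trace (tracking ans):
seq = [[19, 16, 11], [26, 27, 38]]  # -> seq = [[19, 16, 11], [26, 27, 38]]
ans = seq[0][2] + seq[1][0]  # -> ans = 37

Answer: 37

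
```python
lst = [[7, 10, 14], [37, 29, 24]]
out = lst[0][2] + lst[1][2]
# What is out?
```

Answer: 38

Derivation:
Trace (tracking out):
lst = [[7, 10, 14], [37, 29, 24]]  # -> lst = [[7, 10, 14], [37, 29, 24]]
out = lst[0][2] + lst[1][2]  # -> out = 38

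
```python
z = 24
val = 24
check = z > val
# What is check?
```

Answer: False

Derivation:
Trace (tracking check):
z = 24  # -> z = 24
val = 24  # -> val = 24
check = z > val  # -> check = False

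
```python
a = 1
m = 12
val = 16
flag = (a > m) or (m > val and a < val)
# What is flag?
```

Trace (tracking flag):
a = 1  # -> a = 1
m = 12  # -> m = 12
val = 16  # -> val = 16
flag = a > m or (m > val and a < val)  # -> flag = False

Answer: False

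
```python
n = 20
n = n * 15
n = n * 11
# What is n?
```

Answer: 3300

Derivation:
Trace (tracking n):
n = 20  # -> n = 20
n = n * 15  # -> n = 300
n = n * 11  # -> n = 3300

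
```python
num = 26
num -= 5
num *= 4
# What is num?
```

Trace (tracking num):
num = 26  # -> num = 26
num -= 5  # -> num = 21
num *= 4  # -> num = 84

Answer: 84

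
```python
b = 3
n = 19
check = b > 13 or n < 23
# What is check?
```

Answer: True

Derivation:
Trace (tracking check):
b = 3  # -> b = 3
n = 19  # -> n = 19
check = b > 13 or n < 23  # -> check = True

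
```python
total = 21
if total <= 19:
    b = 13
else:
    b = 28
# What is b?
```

Trace (tracking b):
total = 21  # -> total = 21
if total <= 19:  # condition is False
else:
    b = 28  # -> b = 28

Answer: 28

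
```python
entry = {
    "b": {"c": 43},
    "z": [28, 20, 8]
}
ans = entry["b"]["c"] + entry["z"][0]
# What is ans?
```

Answer: 71

Derivation:
Trace (tracking ans):
entry = {'b': {'c': 43}, 'z': [28, 20, 8]}  # -> entry = {'b': {'c': 43}, 'z': [28, 20, 8]}
ans = entry['b']['c'] + entry['z'][0]  # -> ans = 71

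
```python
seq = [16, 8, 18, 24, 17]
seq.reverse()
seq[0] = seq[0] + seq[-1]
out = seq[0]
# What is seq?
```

Trace (tracking seq):
seq = [16, 8, 18, 24, 17]  # -> seq = [16, 8, 18, 24, 17]
seq.reverse()  # -> seq = [17, 24, 18, 8, 16]
seq[0] = seq[0] + seq[-1]  # -> seq = [33, 24, 18, 8, 16]
out = seq[0]  # -> out = 33

Answer: [33, 24, 18, 8, 16]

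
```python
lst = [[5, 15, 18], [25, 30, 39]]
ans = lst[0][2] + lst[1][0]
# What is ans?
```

Trace (tracking ans):
lst = [[5, 15, 18], [25, 30, 39]]  # -> lst = [[5, 15, 18], [25, 30, 39]]
ans = lst[0][2] + lst[1][0]  # -> ans = 43

Answer: 43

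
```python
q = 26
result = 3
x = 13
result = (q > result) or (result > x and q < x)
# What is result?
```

Answer: True

Derivation:
Trace (tracking result):
q = 26  # -> q = 26
result = 3  # -> result = 3
x = 13  # -> x = 13
result = q > result or (result > x and q < x)  # -> result = True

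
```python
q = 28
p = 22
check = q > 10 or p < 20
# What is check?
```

Trace (tracking check):
q = 28  # -> q = 28
p = 22  # -> p = 22
check = q > 10 or p < 20  # -> check = True

Answer: True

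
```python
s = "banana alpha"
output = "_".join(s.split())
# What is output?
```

Answer: 'banana_alpha'

Derivation:
Trace (tracking output):
s = 'banana alpha'  # -> s = 'banana alpha'
output = '_'.join(s.split())  # -> output = 'banana_alpha'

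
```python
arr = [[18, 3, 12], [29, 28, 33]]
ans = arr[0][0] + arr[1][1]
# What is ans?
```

Trace (tracking ans):
arr = [[18, 3, 12], [29, 28, 33]]  # -> arr = [[18, 3, 12], [29, 28, 33]]
ans = arr[0][0] + arr[1][1]  # -> ans = 46

Answer: 46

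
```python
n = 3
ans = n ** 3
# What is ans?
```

Trace (tracking ans):
n = 3  # -> n = 3
ans = n ** 3  # -> ans = 27

Answer: 27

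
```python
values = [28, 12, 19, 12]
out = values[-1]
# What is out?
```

Trace (tracking out):
values = [28, 12, 19, 12]  # -> values = [28, 12, 19, 12]
out = values[-1]  # -> out = 12

Answer: 12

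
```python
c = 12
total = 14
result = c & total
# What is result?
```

Answer: 12

Derivation:
Trace (tracking result):
c = 12  # -> c = 12
total = 14  # -> total = 14
result = c & total  # -> result = 12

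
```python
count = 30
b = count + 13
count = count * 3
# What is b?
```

Trace (tracking b):
count = 30  # -> count = 30
b = count + 13  # -> b = 43
count = count * 3  # -> count = 90

Answer: 43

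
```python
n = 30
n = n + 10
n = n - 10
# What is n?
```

Trace (tracking n):
n = 30  # -> n = 30
n = n + 10  # -> n = 40
n = n - 10  # -> n = 30

Answer: 30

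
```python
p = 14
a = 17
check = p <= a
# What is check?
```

Answer: True

Derivation:
Trace (tracking check):
p = 14  # -> p = 14
a = 17  # -> a = 17
check = p <= a  # -> check = True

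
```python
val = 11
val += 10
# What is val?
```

Trace (tracking val):
val = 11  # -> val = 11
val += 10  # -> val = 21

Answer: 21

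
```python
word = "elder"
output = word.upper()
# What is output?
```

Answer: 'ELDER'

Derivation:
Trace (tracking output):
word = 'elder'  # -> word = 'elder'
output = word.upper()  # -> output = 'ELDER'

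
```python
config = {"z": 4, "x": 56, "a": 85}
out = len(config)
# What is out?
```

Trace (tracking out):
config = {'z': 4, 'x': 56, 'a': 85}  # -> config = {'z': 4, 'x': 56, 'a': 85}
out = len(config)  # -> out = 3

Answer: 3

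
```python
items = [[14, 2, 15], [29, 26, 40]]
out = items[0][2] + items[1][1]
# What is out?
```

Trace (tracking out):
items = [[14, 2, 15], [29, 26, 40]]  # -> items = [[14, 2, 15], [29, 26, 40]]
out = items[0][2] + items[1][1]  # -> out = 41

Answer: 41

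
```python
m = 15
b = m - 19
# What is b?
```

Answer: -4

Derivation:
Trace (tracking b):
m = 15  # -> m = 15
b = m - 19  # -> b = -4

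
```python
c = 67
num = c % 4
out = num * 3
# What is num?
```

Trace (tracking num):
c = 67  # -> c = 67
num = c % 4  # -> num = 3
out = num * 3  # -> out = 9

Answer: 3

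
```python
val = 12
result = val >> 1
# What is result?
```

Answer: 6

Derivation:
Trace (tracking result):
val = 12  # -> val = 12
result = val >> 1  # -> result = 6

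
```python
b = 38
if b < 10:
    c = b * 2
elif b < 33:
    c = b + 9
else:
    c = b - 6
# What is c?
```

Answer: 32

Derivation:
Trace (tracking c):
b = 38  # -> b = 38
if b < 10:  # condition is False
elif b < 33:  # condition is False
else:
    c = b - 6  # -> c = 32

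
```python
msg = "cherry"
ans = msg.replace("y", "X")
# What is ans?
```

Answer: 'cherrX'

Derivation:
Trace (tracking ans):
msg = 'cherry'  # -> msg = 'cherry'
ans = msg.replace('y', 'X')  # -> ans = 'cherrX'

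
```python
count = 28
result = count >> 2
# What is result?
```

Answer: 7

Derivation:
Trace (tracking result):
count = 28  # -> count = 28
result = count >> 2  # -> result = 7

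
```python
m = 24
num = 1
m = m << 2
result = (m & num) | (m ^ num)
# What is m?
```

Answer: 96

Derivation:
Trace (tracking m):
m = 24  # -> m = 24
num = 1  # -> num = 1
m = m << 2  # -> m = 96
result = m & num | m ^ num  # -> result = 97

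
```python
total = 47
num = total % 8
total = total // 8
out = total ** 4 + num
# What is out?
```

Trace (tracking out):
total = 47  # -> total = 47
num = total % 8  # -> num = 7
total = total // 8  # -> total = 5
out = total ** 4 + num  # -> out = 632

Answer: 632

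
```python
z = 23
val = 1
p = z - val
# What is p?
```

Answer: 22

Derivation:
Trace (tracking p):
z = 23  # -> z = 23
val = 1  # -> val = 1
p = z - val  # -> p = 22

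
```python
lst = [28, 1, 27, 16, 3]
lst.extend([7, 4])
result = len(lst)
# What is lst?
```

Trace (tracking lst):
lst = [28, 1, 27, 16, 3]  # -> lst = [28, 1, 27, 16, 3]
lst.extend([7, 4])  # -> lst = [28, 1, 27, 16, 3, 7, 4]
result = len(lst)  # -> result = 7

Answer: [28, 1, 27, 16, 3, 7, 4]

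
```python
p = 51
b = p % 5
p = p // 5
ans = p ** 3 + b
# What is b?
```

Trace (tracking b):
p = 51  # -> p = 51
b = p % 5  # -> b = 1
p = p // 5  # -> p = 10
ans = p ** 3 + b  # -> ans = 1001

Answer: 1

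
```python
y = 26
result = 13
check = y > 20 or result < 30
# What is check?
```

Trace (tracking check):
y = 26  # -> y = 26
result = 13  # -> result = 13
check = y > 20 or result < 30  # -> check = True

Answer: True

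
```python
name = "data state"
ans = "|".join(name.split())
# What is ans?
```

Trace (tracking ans):
name = 'data state'  # -> name = 'data state'
ans = '|'.join(name.split())  # -> ans = 'data|state'

Answer: 'data|state'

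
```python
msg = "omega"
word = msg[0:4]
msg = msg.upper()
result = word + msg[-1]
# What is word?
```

Trace (tracking word):
msg = 'omega'  # -> msg = 'omega'
word = msg[0:4]  # -> word = 'omeg'
msg = msg.upper()  # -> msg = 'OMEGA'
result = word + msg[-1]  # -> result = 'omegA'

Answer: 'omeg'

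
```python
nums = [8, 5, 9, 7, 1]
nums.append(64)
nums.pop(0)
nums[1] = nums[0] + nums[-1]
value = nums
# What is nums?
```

Answer: [5, 69, 7, 1, 64]

Derivation:
Trace (tracking nums):
nums = [8, 5, 9, 7, 1]  # -> nums = [8, 5, 9, 7, 1]
nums.append(64)  # -> nums = [8, 5, 9, 7, 1, 64]
nums.pop(0)  # -> nums = [5, 9, 7, 1, 64]
nums[1] = nums[0] + nums[-1]  # -> nums = [5, 69, 7, 1, 64]
value = nums  # -> value = [5, 69, 7, 1, 64]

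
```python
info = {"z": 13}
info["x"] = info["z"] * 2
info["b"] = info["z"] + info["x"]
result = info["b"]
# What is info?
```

Answer: {'z': 13, 'x': 26, 'b': 39}

Derivation:
Trace (tracking info):
info = {'z': 13}  # -> info = {'z': 13}
info['x'] = info['z'] * 2  # -> info = {'z': 13, 'x': 26}
info['b'] = info['z'] + info['x']  # -> info = {'z': 13, 'x': 26, 'b': 39}
result = info['b']  # -> result = 39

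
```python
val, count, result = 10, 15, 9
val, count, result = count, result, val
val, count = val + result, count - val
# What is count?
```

Answer: -6

Derivation:
Trace (tracking count):
val, count, result = (10, 15, 9)  # -> val = 10, count = 15, result = 9
val, count, result = (count, result, val)  # -> val = 15, count = 9, result = 10
val, count = (val + result, count - val)  # -> val = 25, count = -6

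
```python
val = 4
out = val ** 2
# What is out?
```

Answer: 16

Derivation:
Trace (tracking out):
val = 4  # -> val = 4
out = val ** 2  # -> out = 16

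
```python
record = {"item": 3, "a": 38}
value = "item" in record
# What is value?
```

Trace (tracking value):
record = {'item': 3, 'a': 38}  # -> record = {'item': 3, 'a': 38}
value = 'item' in record  # -> value = True

Answer: True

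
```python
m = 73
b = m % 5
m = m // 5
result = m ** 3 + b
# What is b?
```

Answer: 3

Derivation:
Trace (tracking b):
m = 73  # -> m = 73
b = m % 5  # -> b = 3
m = m // 5  # -> m = 14
result = m ** 3 + b  # -> result = 2747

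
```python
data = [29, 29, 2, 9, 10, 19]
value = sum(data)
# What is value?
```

Answer: 98

Derivation:
Trace (tracking value):
data = [29, 29, 2, 9, 10, 19]  # -> data = [29, 29, 2, 9, 10, 19]
value = sum(data)  # -> value = 98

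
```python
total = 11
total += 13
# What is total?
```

Answer: 24

Derivation:
Trace (tracking total):
total = 11  # -> total = 11
total += 13  # -> total = 24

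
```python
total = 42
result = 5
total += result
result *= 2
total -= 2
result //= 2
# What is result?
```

Answer: 5

Derivation:
Trace (tracking result):
total = 42  # -> total = 42
result = 5  # -> result = 5
total += result  # -> total = 47
result *= 2  # -> result = 10
total -= 2  # -> total = 45
result //= 2  # -> result = 5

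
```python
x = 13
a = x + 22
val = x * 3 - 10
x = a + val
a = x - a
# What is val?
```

Trace (tracking val):
x = 13  # -> x = 13
a = x + 22  # -> a = 35
val = x * 3 - 10  # -> val = 29
x = a + val  # -> x = 64
a = x - a  # -> a = 29

Answer: 29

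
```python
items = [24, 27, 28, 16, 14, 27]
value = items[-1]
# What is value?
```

Answer: 27

Derivation:
Trace (tracking value):
items = [24, 27, 28, 16, 14, 27]  # -> items = [24, 27, 28, 16, 14, 27]
value = items[-1]  # -> value = 27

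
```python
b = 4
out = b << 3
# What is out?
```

Answer: 32

Derivation:
Trace (tracking out):
b = 4  # -> b = 4
out = b << 3  # -> out = 32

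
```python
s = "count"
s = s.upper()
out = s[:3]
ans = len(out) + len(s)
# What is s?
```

Answer: 'COUNT'

Derivation:
Trace (tracking s):
s = 'count'  # -> s = 'count'
s = s.upper()  # -> s = 'COUNT'
out = s[:3]  # -> out = 'COU'
ans = len(out) + len(s)  # -> ans = 8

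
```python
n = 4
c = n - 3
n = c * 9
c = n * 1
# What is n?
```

Trace (tracking n):
n = 4  # -> n = 4
c = n - 3  # -> c = 1
n = c * 9  # -> n = 9
c = n * 1  # -> c = 9

Answer: 9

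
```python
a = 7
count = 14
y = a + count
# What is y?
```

Answer: 21

Derivation:
Trace (tracking y):
a = 7  # -> a = 7
count = 14  # -> count = 14
y = a + count  # -> y = 21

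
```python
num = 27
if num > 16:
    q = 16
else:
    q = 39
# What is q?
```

Answer: 16

Derivation:
Trace (tracking q):
num = 27  # -> num = 27
if num > 16:  # condition is True
    q = 16  # -> q = 16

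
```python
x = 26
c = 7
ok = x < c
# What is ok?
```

Trace (tracking ok):
x = 26  # -> x = 26
c = 7  # -> c = 7
ok = x < c  # -> ok = False

Answer: False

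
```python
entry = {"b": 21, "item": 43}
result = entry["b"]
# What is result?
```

Trace (tracking result):
entry = {'b': 21, 'item': 43}  # -> entry = {'b': 21, 'item': 43}
result = entry['b']  # -> result = 21

Answer: 21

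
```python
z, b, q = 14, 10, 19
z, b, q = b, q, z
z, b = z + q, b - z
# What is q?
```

Answer: 14

Derivation:
Trace (tracking q):
z, b, q = (14, 10, 19)  # -> z = 14, b = 10, q = 19
z, b, q = (b, q, z)  # -> z = 10, b = 19, q = 14
z, b = (z + q, b - z)  # -> z = 24, b = 9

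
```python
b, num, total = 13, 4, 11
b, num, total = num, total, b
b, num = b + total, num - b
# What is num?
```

Trace (tracking num):
b, num, total = (13, 4, 11)  # -> b = 13, num = 4, total = 11
b, num, total = (num, total, b)  # -> b = 4, num = 11, total = 13
b, num = (b + total, num - b)  # -> b = 17, num = 7

Answer: 7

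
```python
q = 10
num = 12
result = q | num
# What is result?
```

Answer: 14

Derivation:
Trace (tracking result):
q = 10  # -> q = 10
num = 12  # -> num = 12
result = q | num  # -> result = 14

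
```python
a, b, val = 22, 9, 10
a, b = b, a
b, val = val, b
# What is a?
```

Trace (tracking a):
a, b, val = (22, 9, 10)  # -> a = 22, b = 9, val = 10
a, b = (b, a)  # -> a = 9, b = 22
b, val = (val, b)  # -> b = 10, val = 22

Answer: 9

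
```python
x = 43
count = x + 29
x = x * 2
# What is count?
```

Answer: 72

Derivation:
Trace (tracking count):
x = 43  # -> x = 43
count = x + 29  # -> count = 72
x = x * 2  # -> x = 86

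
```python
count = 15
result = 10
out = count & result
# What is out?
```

Trace (tracking out):
count = 15  # -> count = 15
result = 10  # -> result = 10
out = count & result  # -> out = 10

Answer: 10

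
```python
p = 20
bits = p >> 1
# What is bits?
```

Answer: 10

Derivation:
Trace (tracking bits):
p = 20  # -> p = 20
bits = p >> 1  # -> bits = 10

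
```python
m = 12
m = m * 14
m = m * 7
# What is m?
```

Answer: 1176

Derivation:
Trace (tracking m):
m = 12  # -> m = 12
m = m * 14  # -> m = 168
m = m * 7  # -> m = 1176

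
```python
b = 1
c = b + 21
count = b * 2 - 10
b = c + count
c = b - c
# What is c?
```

Trace (tracking c):
b = 1  # -> b = 1
c = b + 21  # -> c = 22
count = b * 2 - 10  # -> count = -8
b = c + count  # -> b = 14
c = b - c  # -> c = -8

Answer: -8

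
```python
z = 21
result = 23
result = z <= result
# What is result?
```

Trace (tracking result):
z = 21  # -> z = 21
result = 23  # -> result = 23
result = z <= result  # -> result = True

Answer: True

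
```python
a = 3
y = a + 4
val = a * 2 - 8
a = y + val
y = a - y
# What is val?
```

Answer: -2

Derivation:
Trace (tracking val):
a = 3  # -> a = 3
y = a + 4  # -> y = 7
val = a * 2 - 8  # -> val = -2
a = y + val  # -> a = 5
y = a - y  # -> y = -2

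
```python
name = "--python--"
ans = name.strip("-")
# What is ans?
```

Trace (tracking ans):
name = '--python--'  # -> name = '--python--'
ans = name.strip('-')  # -> ans = 'python'

Answer: 'python'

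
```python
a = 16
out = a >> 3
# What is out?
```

Trace (tracking out):
a = 16  # -> a = 16
out = a >> 3  # -> out = 2

Answer: 2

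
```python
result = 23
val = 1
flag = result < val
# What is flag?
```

Answer: False

Derivation:
Trace (tracking flag):
result = 23  # -> result = 23
val = 1  # -> val = 1
flag = result < val  # -> flag = False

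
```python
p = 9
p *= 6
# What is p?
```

Answer: 54

Derivation:
Trace (tracking p):
p = 9  # -> p = 9
p *= 6  # -> p = 54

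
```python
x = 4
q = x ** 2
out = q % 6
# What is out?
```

Answer: 4

Derivation:
Trace (tracking out):
x = 4  # -> x = 4
q = x ** 2  # -> q = 16
out = q % 6  # -> out = 4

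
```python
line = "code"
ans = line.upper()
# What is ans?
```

Answer: 'CODE'

Derivation:
Trace (tracking ans):
line = 'code'  # -> line = 'code'
ans = line.upper()  # -> ans = 'CODE'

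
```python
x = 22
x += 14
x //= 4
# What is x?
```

Trace (tracking x):
x = 22  # -> x = 22
x += 14  # -> x = 36
x //= 4  # -> x = 9

Answer: 9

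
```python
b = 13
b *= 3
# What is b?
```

Trace (tracking b):
b = 13  # -> b = 13
b *= 3  # -> b = 39

Answer: 39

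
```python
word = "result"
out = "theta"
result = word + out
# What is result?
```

Answer: 'resulttheta'

Derivation:
Trace (tracking result):
word = 'result'  # -> word = 'result'
out = 'theta'  # -> out = 'theta'
result = word + out  # -> result = 'resulttheta'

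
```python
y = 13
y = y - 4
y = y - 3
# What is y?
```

Trace (tracking y):
y = 13  # -> y = 13
y = y - 4  # -> y = 9
y = y - 3  # -> y = 6

Answer: 6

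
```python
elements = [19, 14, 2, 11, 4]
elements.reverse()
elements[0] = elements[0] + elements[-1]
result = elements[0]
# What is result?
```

Trace (tracking result):
elements = [19, 14, 2, 11, 4]  # -> elements = [19, 14, 2, 11, 4]
elements.reverse()  # -> elements = [4, 11, 2, 14, 19]
elements[0] = elements[0] + elements[-1]  # -> elements = [23, 11, 2, 14, 19]
result = elements[0]  # -> result = 23

Answer: 23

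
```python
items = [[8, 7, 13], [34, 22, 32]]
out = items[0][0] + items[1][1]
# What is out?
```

Answer: 30

Derivation:
Trace (tracking out):
items = [[8, 7, 13], [34, 22, 32]]  # -> items = [[8, 7, 13], [34, 22, 32]]
out = items[0][0] + items[1][1]  # -> out = 30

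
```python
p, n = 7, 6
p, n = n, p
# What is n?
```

Trace (tracking n):
p, n = (7, 6)  # -> p = 7, n = 6
p, n = (n, p)  # -> p = 6, n = 7

Answer: 7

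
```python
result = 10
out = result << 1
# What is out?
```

Trace (tracking out):
result = 10  # -> result = 10
out = result << 1  # -> out = 20

Answer: 20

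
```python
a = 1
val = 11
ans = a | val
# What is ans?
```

Answer: 11

Derivation:
Trace (tracking ans):
a = 1  # -> a = 1
val = 11  # -> val = 11
ans = a | val  # -> ans = 11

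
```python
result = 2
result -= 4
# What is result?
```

Trace (tracking result):
result = 2  # -> result = 2
result -= 4  # -> result = -2

Answer: -2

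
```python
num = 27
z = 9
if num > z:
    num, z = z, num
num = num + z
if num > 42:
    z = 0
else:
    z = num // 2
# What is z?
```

Answer: 18

Derivation:
Trace (tracking z):
num = 27  # -> num = 27
z = 9  # -> z = 9
if num > z:  # condition is True
    num, z = (z, num)  # -> num = 9, z = 27
num = num + z  # -> num = 36
if num > 42:  # condition is False
else:
    z = num // 2  # -> z = 18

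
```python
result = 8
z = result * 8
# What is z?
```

Answer: 64

Derivation:
Trace (tracking z):
result = 8  # -> result = 8
z = result * 8  # -> z = 64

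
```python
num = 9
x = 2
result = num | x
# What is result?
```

Answer: 11

Derivation:
Trace (tracking result):
num = 9  # -> num = 9
x = 2  # -> x = 2
result = num | x  # -> result = 11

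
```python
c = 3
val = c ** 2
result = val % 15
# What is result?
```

Trace (tracking result):
c = 3  # -> c = 3
val = c ** 2  # -> val = 9
result = val % 15  # -> result = 9

Answer: 9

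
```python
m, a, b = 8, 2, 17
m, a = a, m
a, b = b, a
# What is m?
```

Trace (tracking m):
m, a, b = (8, 2, 17)  # -> m = 8, a = 2, b = 17
m, a = (a, m)  # -> m = 2, a = 8
a, b = (b, a)  # -> a = 17, b = 8

Answer: 2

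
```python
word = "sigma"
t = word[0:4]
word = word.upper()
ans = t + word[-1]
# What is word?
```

Trace (tracking word):
word = 'sigma'  # -> word = 'sigma'
t = word[0:4]  # -> t = 'sigm'
word = word.upper()  # -> word = 'SIGMA'
ans = t + word[-1]  # -> ans = 'sigmA'

Answer: 'SIGMA'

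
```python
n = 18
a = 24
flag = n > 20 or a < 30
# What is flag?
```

Answer: True

Derivation:
Trace (tracking flag):
n = 18  # -> n = 18
a = 24  # -> a = 24
flag = n > 20 or a < 30  # -> flag = True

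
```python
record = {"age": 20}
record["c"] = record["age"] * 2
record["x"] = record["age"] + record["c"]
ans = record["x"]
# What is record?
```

Trace (tracking record):
record = {'age': 20}  # -> record = {'age': 20}
record['c'] = record['age'] * 2  # -> record = {'age': 20, 'c': 40}
record['x'] = record['age'] + record['c']  # -> record = {'age': 20, 'c': 40, 'x': 60}
ans = record['x']  # -> ans = 60

Answer: {'age': 20, 'c': 40, 'x': 60}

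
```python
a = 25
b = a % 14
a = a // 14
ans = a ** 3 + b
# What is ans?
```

Trace (tracking ans):
a = 25  # -> a = 25
b = a % 14  # -> b = 11
a = a // 14  # -> a = 1
ans = a ** 3 + b  # -> ans = 12

Answer: 12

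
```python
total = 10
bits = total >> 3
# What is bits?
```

Answer: 1

Derivation:
Trace (tracking bits):
total = 10  # -> total = 10
bits = total >> 3  # -> bits = 1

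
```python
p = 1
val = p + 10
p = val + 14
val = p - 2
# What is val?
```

Trace (tracking val):
p = 1  # -> p = 1
val = p + 10  # -> val = 11
p = val + 14  # -> p = 25
val = p - 2  # -> val = 23

Answer: 23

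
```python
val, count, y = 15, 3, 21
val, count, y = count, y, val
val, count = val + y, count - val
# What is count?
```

Trace (tracking count):
val, count, y = (15, 3, 21)  # -> val = 15, count = 3, y = 21
val, count, y = (count, y, val)  # -> val = 3, count = 21, y = 15
val, count = (val + y, count - val)  # -> val = 18, count = 18

Answer: 18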